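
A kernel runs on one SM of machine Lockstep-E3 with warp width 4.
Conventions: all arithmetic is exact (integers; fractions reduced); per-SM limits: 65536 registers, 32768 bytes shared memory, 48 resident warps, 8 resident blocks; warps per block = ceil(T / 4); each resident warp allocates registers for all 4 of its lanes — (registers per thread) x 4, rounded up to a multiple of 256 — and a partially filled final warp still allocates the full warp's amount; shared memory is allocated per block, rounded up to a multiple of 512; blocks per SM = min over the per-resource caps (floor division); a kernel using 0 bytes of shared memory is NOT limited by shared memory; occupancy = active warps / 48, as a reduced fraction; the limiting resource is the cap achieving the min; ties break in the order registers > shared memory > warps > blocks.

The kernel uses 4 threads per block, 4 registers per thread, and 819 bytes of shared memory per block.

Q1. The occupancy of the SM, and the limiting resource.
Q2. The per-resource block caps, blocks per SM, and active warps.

Answer: occupancy 1/6, limited by blocks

registers: 256 blocks
shared memory: 32 blocks
warps: 48 blocks
blocks: 8 blocks

Answer: 8 blocks, 8 active warps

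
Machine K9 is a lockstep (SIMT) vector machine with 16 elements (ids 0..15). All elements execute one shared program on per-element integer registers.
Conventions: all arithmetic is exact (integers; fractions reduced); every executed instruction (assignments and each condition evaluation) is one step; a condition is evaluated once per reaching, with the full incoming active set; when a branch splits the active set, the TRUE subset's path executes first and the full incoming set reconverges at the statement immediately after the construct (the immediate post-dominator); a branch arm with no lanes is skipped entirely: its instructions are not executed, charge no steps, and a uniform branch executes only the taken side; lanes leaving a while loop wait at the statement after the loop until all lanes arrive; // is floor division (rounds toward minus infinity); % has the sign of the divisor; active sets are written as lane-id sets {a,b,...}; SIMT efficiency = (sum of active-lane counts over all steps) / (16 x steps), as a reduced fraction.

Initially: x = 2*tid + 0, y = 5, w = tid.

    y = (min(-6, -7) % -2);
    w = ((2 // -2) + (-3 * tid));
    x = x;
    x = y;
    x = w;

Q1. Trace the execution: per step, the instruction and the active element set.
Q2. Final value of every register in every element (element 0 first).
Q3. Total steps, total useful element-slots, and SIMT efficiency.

step 0: y <- (min(-6, -7) % -2)      {0,1,2,3,4,5,6,7,8,9,10,11,12,13,14,15}
step 1: w <- ((2 // -2) + (-3 * tid)) {0,1,2,3,4,5,6,7,8,9,10,11,12,13,14,15}
step 2: x <- x                       {0,1,2,3,4,5,6,7,8,9,10,11,12,13,14,15}
step 3: x <- y                       {0,1,2,3,4,5,6,7,8,9,10,11,12,13,14,15}
step 4: x <- w                       {0,1,2,3,4,5,6,7,8,9,10,11,12,13,14,15}

Answer: 5 steps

x: -1,-4,-7,-10,-13,-16,-19,-22,-25,-28,-31,-34,-37,-40,-43,-46
y: -1,-1,-1,-1,-1,-1,-1,-1,-1,-1,-1,-1,-1,-1,-1,-1
w: -1,-4,-7,-10,-13,-16,-19,-22,-25,-28,-31,-34,-37,-40,-43,-46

steps = 5; useful = 80; efficiency = 80/80 = 1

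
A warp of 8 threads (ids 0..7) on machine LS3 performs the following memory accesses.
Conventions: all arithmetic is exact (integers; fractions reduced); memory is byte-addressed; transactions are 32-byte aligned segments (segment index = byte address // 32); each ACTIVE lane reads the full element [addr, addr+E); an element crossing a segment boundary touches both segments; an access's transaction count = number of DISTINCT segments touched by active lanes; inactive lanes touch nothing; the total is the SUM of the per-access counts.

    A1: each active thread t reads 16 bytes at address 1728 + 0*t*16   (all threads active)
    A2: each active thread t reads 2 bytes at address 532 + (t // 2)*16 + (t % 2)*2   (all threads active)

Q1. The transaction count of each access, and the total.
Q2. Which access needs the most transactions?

A1: 1 transaction
A2: 3 transactions

Answer: 1,3; total 4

Answer: A2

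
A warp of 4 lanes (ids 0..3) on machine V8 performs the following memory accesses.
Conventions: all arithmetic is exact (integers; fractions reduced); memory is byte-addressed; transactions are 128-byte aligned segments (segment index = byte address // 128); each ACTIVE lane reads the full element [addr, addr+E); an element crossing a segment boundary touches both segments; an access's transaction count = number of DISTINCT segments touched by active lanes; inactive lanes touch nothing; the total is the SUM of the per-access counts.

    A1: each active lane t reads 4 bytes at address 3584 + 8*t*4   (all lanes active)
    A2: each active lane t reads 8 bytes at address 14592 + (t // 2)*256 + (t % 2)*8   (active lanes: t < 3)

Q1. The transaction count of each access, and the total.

A1: 1 transaction
A2: 2 transactions

Answer: 1,2; total 3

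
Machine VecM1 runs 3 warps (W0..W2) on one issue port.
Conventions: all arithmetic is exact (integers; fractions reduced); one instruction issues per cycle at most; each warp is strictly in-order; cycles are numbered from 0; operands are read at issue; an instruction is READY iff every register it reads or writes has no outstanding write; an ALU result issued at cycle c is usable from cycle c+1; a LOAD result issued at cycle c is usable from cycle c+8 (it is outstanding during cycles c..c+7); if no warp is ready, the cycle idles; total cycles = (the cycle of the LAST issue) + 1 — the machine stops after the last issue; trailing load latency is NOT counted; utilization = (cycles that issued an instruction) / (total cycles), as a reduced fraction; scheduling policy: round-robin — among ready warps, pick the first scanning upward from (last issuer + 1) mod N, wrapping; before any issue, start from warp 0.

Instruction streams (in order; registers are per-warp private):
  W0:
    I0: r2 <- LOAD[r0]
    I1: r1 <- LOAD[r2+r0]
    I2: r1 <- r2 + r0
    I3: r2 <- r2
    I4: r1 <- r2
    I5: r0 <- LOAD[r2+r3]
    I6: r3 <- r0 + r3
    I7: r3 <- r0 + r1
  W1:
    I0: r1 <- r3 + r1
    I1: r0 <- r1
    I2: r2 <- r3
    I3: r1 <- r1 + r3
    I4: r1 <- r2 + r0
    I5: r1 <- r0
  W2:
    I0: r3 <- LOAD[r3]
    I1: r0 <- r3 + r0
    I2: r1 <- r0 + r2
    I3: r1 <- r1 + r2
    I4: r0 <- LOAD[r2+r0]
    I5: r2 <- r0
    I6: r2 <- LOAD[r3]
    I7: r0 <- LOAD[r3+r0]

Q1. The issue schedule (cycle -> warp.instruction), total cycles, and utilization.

cycle 0: W0.I0
cycle 1: W1.I0
cycle 2: W2.I0
cycle 3: W1.I1
cycle 4: W1.I2
cycle 5: W1.I3
cycle 6: W1.I4
cycle 7: W1.I5
cycle 8: W0.I1
cycle 9: idle
cycle 10: W2.I1
cycle 11: W2.I2
cycle 12: W2.I3
cycle 13: W2.I4
cycle 14: idle
cycle 15: idle
cycle 16: W0.I2
cycle 17: W0.I3
cycle 18: W0.I4
cycle 19: W0.I5
cycle 20: idle
cycle 21: W2.I5
cycle 22: W2.I6
cycle 23: W2.I7
cycle 24: idle
cycle 25: idle
cycle 26: idle
cycle 27: W0.I6
cycle 28: W0.I7

Answer: 29 cycles, utilization 22/29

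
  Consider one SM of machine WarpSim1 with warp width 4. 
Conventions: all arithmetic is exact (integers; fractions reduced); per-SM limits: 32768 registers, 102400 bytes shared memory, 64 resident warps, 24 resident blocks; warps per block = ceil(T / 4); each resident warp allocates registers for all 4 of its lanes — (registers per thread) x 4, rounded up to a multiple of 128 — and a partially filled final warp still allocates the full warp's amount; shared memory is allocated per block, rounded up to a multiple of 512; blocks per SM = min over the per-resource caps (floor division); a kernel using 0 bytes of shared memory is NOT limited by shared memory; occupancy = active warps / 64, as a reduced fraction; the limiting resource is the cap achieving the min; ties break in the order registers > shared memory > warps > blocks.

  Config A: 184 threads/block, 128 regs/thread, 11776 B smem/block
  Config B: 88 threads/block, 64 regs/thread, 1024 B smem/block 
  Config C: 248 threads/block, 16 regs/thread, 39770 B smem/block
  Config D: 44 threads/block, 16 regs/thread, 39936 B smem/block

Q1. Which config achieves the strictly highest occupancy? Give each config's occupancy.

occupancies: A 23/32, B 11/16, C 31/32, D 11/32

Answer: C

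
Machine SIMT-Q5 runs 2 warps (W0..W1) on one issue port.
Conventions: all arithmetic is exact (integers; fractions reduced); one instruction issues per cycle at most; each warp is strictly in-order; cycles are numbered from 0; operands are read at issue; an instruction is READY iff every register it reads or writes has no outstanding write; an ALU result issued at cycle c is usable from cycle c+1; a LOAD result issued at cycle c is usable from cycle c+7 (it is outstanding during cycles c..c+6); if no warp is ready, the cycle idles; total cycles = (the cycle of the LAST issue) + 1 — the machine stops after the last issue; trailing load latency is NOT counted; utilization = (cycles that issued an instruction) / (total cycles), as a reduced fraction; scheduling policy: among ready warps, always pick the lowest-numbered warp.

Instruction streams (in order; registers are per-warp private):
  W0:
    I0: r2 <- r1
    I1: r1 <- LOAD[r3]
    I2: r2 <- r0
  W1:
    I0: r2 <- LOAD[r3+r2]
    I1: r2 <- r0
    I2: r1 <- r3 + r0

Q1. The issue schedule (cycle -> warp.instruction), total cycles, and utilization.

cycle 0: W0.I0
cycle 1: W0.I1
cycle 2: W0.I2
cycle 3: W1.I0
cycle 4: idle
cycle 5: idle
cycle 6: idle
cycle 7: idle
cycle 8: idle
cycle 9: idle
cycle 10: W1.I1
cycle 11: W1.I2

Answer: 12 cycles, utilization 1/2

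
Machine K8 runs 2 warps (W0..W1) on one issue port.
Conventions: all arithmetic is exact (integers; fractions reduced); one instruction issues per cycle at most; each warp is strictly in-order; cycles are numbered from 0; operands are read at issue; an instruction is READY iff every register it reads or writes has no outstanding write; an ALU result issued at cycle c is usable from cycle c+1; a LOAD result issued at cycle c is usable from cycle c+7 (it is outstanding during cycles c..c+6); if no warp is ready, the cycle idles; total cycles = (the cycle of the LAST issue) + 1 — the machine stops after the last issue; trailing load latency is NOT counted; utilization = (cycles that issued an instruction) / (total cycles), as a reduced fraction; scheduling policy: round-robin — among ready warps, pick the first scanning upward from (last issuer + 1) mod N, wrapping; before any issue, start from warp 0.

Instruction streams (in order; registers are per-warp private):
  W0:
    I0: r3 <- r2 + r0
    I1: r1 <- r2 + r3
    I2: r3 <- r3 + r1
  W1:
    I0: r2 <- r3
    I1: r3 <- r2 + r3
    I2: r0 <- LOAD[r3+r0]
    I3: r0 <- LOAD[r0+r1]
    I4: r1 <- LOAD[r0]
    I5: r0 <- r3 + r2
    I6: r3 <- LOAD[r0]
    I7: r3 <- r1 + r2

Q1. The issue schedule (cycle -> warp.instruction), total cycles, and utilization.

cycle 0: W0.I0
cycle 1: W1.I0
cycle 2: W0.I1
cycle 3: W1.I1
cycle 4: W0.I2
cycle 5: W1.I2
cycle 6: idle
cycle 7: idle
cycle 8: idle
cycle 9: idle
cycle 10: idle
cycle 11: idle
cycle 12: W1.I3
cycle 13: idle
cycle 14: idle
cycle 15: idle
cycle 16: idle
cycle 17: idle
cycle 18: idle
cycle 19: W1.I4
cycle 20: W1.I5
cycle 21: W1.I6
cycle 22: idle
cycle 23: idle
cycle 24: idle
cycle 25: idle
cycle 26: idle
cycle 27: idle
cycle 28: W1.I7

Answer: 29 cycles, utilization 11/29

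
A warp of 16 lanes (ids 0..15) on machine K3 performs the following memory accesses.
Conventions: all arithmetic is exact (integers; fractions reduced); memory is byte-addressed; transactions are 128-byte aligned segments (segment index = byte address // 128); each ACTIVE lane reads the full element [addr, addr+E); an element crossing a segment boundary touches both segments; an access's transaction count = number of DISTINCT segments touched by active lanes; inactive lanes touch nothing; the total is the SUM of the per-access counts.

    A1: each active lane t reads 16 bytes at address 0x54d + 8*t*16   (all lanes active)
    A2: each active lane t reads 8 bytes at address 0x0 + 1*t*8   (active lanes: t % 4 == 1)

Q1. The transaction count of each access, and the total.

A1: 16 transactions
A2: 1 transaction

Answer: 16,1; total 17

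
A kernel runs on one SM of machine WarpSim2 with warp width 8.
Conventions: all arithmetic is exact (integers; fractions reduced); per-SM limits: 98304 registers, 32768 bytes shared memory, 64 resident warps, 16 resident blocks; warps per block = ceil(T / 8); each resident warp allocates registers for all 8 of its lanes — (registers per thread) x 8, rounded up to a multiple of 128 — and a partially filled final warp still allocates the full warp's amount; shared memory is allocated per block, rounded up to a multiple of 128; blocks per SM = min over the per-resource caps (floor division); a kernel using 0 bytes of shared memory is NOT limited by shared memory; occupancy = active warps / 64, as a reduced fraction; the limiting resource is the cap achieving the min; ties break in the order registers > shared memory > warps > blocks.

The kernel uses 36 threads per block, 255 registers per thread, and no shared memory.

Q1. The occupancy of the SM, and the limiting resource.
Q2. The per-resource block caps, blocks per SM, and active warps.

Answer: occupancy 45/64, limited by registers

registers: 9 blocks
shared memory: no limit (kernel uses none)
warps: 12 blocks
blocks: 16 blocks

Answer: 9 blocks, 45 active warps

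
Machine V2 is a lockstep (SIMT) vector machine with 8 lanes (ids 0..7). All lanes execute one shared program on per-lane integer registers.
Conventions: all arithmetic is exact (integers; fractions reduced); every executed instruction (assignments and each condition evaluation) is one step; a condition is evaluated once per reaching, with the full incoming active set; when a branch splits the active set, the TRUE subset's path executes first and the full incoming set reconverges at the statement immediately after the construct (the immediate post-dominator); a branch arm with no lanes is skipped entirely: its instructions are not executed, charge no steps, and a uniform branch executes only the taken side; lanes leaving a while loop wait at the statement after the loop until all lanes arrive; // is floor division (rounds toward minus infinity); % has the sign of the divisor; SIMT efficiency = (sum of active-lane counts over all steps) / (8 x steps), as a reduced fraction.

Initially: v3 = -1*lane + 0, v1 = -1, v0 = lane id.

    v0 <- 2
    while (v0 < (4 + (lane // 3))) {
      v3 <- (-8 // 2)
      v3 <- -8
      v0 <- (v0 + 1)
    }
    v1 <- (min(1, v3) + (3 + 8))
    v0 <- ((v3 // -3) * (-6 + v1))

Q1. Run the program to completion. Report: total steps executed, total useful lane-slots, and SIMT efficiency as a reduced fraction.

Answer: 20 steps, 124 useful, 31/40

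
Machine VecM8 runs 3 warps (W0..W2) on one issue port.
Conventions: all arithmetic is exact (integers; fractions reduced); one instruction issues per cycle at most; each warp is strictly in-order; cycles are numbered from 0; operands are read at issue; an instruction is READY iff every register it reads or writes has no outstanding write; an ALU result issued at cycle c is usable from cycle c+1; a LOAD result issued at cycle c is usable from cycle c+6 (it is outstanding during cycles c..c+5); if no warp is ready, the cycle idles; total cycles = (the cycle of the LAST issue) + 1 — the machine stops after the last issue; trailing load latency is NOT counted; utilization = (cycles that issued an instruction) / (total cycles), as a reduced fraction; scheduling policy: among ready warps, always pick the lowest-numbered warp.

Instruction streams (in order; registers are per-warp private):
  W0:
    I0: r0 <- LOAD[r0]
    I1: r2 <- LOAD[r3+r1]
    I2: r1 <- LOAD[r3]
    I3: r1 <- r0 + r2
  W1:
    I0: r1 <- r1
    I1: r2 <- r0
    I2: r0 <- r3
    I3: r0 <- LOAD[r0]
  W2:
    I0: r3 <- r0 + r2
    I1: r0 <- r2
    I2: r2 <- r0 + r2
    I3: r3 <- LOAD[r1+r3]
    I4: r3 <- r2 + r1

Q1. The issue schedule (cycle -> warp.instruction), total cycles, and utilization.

cycle 0: W0.I0
cycle 1: W0.I1
cycle 2: W0.I2
cycle 3: W1.I0
cycle 4: W1.I1
cycle 5: W1.I2
cycle 6: W1.I3
cycle 7: W2.I0
cycle 8: W0.I3
cycle 9: W2.I1
cycle 10: W2.I2
cycle 11: W2.I3
cycle 12: idle
cycle 13: idle
cycle 14: idle
cycle 15: idle
cycle 16: idle
cycle 17: W2.I4

Answer: 18 cycles, utilization 13/18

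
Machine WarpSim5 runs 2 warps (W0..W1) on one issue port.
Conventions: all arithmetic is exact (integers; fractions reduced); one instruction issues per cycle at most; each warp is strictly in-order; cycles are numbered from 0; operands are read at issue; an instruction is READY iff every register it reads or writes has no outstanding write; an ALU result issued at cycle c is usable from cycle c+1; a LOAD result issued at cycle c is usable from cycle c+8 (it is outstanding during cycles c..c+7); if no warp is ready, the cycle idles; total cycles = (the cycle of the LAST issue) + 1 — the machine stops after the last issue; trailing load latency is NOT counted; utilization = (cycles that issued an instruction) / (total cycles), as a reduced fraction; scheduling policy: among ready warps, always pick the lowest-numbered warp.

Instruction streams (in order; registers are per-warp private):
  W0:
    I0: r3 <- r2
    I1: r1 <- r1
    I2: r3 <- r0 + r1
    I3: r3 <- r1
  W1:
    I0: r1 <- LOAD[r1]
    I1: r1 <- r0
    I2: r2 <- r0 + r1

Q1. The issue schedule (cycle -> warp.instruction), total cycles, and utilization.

cycle 0: W0.I0
cycle 1: W0.I1
cycle 2: W0.I2
cycle 3: W0.I3
cycle 4: W1.I0
cycle 5: idle
cycle 6: idle
cycle 7: idle
cycle 8: idle
cycle 9: idle
cycle 10: idle
cycle 11: idle
cycle 12: W1.I1
cycle 13: W1.I2

Answer: 14 cycles, utilization 1/2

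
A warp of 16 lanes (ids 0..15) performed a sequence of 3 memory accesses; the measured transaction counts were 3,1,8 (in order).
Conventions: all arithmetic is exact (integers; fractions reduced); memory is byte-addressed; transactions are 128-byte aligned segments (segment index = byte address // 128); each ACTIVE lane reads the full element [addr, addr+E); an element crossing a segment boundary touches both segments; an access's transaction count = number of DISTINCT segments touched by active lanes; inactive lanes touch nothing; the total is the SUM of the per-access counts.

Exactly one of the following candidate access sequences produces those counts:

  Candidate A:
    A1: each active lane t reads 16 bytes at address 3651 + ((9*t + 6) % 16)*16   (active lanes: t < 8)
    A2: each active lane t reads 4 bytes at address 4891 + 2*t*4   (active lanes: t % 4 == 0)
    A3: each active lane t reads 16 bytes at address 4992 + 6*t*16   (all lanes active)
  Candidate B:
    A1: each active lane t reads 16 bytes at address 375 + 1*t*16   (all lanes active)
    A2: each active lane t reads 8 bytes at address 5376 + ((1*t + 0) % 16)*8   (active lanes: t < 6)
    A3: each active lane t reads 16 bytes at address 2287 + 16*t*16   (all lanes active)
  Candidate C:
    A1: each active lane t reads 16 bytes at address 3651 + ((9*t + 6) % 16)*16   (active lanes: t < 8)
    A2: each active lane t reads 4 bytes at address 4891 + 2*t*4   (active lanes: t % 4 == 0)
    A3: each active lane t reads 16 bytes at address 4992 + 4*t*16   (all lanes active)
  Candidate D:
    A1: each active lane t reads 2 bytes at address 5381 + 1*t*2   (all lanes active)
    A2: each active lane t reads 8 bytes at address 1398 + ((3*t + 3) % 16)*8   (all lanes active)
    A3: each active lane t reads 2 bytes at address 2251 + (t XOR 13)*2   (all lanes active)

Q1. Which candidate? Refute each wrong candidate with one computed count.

A: A3 gives 12 transactions, not 8
B: A3 gives 16 transactions, not 8
D: A1 gives 1 transaction, not 3
C: all counts match (3,1,8)

Answer: C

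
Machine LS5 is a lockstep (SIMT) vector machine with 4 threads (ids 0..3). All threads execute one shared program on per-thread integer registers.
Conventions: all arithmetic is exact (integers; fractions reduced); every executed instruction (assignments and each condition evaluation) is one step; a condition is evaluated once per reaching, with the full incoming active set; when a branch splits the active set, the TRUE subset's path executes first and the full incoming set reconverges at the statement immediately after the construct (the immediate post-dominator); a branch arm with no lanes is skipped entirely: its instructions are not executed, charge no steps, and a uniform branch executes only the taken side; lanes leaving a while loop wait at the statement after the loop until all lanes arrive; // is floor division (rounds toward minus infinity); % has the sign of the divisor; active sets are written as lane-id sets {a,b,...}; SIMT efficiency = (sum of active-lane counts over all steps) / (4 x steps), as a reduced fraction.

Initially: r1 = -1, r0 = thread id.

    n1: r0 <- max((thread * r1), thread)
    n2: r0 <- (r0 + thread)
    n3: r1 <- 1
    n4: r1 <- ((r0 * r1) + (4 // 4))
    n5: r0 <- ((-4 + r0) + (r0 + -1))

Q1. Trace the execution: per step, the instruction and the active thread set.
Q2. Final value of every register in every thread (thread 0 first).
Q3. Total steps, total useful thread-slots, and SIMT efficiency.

step 0: r0 <- max((thread * r1), thread) {0,1,2,3}
step 1: r0 <- (r0 + thread)          {0,1,2,3}
step 2: r1 <- 1                      {0,1,2,3}
step 3: r1 <- ((r0 * r1) + (4 // 4)) {0,1,2,3}
step 4: r0 <- ((-4 + r0) + (r0 + -1)) {0,1,2,3}

Answer: 5 steps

r1: 1,3,5,7
r0: -5,-1,3,7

steps = 5; useful = 20; efficiency = 20/20 = 1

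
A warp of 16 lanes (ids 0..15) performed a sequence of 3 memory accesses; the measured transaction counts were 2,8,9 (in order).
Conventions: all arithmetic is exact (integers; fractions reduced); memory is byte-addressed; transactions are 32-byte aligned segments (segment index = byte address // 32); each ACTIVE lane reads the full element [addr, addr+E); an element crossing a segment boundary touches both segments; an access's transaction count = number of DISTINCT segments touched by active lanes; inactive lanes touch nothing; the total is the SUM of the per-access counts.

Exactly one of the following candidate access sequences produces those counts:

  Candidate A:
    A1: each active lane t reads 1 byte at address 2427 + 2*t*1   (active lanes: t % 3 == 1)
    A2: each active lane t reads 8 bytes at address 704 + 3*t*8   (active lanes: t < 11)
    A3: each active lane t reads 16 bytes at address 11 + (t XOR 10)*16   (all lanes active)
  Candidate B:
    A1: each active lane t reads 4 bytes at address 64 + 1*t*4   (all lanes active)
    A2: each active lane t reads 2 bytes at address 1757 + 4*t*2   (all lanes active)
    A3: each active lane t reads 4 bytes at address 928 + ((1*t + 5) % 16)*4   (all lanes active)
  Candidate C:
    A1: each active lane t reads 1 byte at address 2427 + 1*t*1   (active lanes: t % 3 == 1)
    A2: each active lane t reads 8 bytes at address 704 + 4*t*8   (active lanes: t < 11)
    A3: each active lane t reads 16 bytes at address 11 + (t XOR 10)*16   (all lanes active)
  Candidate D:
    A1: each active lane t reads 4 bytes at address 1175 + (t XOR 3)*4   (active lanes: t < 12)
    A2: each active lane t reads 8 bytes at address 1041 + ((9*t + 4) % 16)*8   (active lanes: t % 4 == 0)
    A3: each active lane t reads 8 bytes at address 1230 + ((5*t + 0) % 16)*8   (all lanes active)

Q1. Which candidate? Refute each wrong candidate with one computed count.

B: A2 gives 5 transactions, not 8
C: A2 gives 11 transactions, not 8
D: A1 gives 3 transactions, not 2
A: all counts match (2,8,9)

Answer: A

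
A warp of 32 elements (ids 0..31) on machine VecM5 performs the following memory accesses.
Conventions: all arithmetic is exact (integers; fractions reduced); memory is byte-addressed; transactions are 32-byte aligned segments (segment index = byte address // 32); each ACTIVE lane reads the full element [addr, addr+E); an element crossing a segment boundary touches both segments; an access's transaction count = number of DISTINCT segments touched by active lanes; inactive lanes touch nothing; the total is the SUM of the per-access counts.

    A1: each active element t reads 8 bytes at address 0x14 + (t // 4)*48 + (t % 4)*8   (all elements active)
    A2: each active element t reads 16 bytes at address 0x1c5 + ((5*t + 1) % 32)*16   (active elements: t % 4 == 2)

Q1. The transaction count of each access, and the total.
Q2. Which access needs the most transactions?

A1: 13 transactions
A2: 16 transactions

Answer: 13,16; total 29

Answer: A2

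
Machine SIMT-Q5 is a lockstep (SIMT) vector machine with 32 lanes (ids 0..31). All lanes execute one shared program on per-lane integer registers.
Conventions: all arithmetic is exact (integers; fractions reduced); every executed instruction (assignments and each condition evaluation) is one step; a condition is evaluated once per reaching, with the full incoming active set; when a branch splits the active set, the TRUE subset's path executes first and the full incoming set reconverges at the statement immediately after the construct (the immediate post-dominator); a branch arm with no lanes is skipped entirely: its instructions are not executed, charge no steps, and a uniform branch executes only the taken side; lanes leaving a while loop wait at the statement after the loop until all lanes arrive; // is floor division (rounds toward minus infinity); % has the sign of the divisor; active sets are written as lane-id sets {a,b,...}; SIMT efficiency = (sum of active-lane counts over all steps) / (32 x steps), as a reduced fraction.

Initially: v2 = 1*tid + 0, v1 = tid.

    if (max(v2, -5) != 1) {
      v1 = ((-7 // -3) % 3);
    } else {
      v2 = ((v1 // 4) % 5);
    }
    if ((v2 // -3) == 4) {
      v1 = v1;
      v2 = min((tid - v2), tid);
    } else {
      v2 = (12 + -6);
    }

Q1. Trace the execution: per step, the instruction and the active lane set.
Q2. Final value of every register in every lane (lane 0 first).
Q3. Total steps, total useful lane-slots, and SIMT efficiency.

step 0: eval (max(v2, -5) != 1)      {0,1,2,3,4,5,6,7,8,9,10,11,12,13,14,15,16,17,18,19,20,21,22,23,24,25,26,27,28,29,30,31}
step 1: v1 <- ((-7 // -3) % 3)       {0,2,3,4,5,6,7,8,9,10,11,12,13,14,15,16,17,18,19,20,21,22,23,24,25,26,27,28,29,30,31}
step 2: v2 <- ((v1 // 4) % 5)        {1}
step 3: eval ((v2 // -3) == 4)       {0,1,2,3,4,5,6,7,8,9,10,11,12,13,14,15,16,17,18,19,20,21,22,23,24,25,26,27,28,29,30,31}
step 4: v2 <- (12 + -6)              {0,1,2,3,4,5,6,7,8,9,10,11,12,13,14,15,16,17,18,19,20,21,22,23,24,25,26,27,28,29,30,31}

Answer: 5 steps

v2: 6,6,6,6,6,6,6,6,6,6,6,6,6,6,6,6,6,6,6,6,6,6,6,6,6,6,6,6,6,6,6,6
v1: 2,1,2,2,2,2,2,2,2,2,2,2,2,2,2,2,2,2,2,2,2,2,2,2,2,2,2,2,2,2,2,2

steps = 5; useful = 128; efficiency = 128/160 = 4/5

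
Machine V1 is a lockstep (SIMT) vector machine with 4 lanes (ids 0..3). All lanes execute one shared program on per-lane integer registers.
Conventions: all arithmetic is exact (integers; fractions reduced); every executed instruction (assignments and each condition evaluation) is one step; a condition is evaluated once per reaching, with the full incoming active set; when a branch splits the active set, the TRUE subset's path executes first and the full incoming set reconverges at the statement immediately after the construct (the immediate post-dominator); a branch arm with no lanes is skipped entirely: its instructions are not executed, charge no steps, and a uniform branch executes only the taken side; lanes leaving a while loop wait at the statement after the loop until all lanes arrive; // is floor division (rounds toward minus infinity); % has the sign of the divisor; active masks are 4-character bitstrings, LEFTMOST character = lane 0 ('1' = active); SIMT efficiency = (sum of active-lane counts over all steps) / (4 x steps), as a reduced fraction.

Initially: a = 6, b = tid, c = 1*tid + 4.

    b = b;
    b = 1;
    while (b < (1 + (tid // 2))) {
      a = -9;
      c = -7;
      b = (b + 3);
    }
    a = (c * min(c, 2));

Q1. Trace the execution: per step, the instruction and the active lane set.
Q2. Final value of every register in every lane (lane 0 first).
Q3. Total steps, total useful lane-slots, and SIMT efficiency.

step 0: b <- b                       1111
step 1: b <- 1                       1111
step 2: eval (b < (1 + (tid // 2)))  1111
step 3: a <- -9                      0011
step 4: c <- -7                      0011
step 5: b <- (b + 3)                 0011
step 6: eval (b < (1 + (tid // 2)))  0011
step 7: a <- (c * min(c, 2))         1111

Answer: 8 steps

a: 8,10,49,49
b: 1,1,4,4
c: 4,5,-7,-7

steps = 8; useful = 24; efficiency = 24/32 = 3/4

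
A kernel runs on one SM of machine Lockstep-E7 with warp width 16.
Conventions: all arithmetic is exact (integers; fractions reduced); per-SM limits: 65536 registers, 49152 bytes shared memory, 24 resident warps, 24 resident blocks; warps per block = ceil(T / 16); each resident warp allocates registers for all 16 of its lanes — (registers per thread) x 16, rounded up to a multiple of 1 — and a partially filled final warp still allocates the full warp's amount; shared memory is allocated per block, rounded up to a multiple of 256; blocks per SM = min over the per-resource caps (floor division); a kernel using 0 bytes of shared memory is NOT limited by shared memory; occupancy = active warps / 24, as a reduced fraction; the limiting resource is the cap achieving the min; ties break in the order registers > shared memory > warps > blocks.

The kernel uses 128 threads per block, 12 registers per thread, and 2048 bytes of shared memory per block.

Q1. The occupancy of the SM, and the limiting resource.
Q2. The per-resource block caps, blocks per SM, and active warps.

Answer: occupancy 1, limited by warps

registers: 42 blocks
shared memory: 24 blocks
warps: 3 blocks
blocks: 24 blocks

Answer: 3 blocks, 24 active warps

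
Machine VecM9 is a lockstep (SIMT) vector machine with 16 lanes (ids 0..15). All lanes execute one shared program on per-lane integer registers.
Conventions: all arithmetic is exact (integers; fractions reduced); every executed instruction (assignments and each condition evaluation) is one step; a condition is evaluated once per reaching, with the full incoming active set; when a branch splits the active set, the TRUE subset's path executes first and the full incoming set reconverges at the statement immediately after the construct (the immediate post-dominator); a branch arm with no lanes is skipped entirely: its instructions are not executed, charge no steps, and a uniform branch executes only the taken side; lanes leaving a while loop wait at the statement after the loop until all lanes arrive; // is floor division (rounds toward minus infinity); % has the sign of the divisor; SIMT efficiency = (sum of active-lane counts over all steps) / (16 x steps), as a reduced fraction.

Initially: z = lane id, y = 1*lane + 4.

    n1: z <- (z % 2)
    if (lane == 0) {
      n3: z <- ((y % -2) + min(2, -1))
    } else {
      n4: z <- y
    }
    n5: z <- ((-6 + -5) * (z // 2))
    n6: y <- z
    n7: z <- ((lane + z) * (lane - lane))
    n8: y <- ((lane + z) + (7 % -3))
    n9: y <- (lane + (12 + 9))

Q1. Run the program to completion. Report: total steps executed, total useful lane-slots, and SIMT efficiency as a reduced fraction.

Answer: 9 steps, 128 useful, 8/9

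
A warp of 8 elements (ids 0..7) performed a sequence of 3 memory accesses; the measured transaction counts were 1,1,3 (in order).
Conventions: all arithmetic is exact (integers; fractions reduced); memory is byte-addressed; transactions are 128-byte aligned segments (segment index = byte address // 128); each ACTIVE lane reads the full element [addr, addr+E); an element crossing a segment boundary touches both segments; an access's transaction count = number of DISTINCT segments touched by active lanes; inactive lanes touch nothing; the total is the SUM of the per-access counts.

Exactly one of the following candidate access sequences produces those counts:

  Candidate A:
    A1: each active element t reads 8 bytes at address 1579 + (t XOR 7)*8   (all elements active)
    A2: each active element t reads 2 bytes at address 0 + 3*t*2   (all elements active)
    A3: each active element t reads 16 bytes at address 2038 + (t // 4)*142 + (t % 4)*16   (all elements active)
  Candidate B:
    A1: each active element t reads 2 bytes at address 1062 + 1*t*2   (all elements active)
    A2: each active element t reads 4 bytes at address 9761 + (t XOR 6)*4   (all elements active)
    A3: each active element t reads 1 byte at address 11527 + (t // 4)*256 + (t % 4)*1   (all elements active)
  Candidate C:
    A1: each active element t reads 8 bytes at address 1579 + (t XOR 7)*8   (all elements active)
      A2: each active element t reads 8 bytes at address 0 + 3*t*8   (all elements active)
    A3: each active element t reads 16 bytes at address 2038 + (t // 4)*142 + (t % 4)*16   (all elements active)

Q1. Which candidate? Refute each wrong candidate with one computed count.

B: A3 gives 2 transactions, not 3
C: A2 gives 2 transactions, not 1
A: all counts match (1,1,3)

Answer: A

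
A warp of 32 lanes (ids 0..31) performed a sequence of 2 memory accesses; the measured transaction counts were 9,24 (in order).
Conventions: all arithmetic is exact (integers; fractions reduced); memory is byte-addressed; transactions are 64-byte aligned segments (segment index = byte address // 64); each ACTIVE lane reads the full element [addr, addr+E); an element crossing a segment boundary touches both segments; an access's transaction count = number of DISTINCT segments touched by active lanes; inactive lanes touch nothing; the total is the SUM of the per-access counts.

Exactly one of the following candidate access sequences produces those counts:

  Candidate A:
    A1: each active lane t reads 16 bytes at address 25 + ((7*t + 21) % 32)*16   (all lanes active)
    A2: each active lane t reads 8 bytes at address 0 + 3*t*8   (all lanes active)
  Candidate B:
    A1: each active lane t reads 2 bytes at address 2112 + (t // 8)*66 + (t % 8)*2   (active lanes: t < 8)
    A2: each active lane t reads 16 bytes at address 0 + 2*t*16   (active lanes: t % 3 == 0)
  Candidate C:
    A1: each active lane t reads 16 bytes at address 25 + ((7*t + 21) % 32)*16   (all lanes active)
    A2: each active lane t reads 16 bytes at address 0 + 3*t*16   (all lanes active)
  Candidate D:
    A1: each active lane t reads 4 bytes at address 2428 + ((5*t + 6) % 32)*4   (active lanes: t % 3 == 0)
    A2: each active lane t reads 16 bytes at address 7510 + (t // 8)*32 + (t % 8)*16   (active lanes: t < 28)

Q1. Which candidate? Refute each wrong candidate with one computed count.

A: A2 gives 12 transactions, not 24
B: A1 gives 1 transaction, not 9
D: A1 gives 3 transactions, not 9
C: all counts match (9,24)

Answer: C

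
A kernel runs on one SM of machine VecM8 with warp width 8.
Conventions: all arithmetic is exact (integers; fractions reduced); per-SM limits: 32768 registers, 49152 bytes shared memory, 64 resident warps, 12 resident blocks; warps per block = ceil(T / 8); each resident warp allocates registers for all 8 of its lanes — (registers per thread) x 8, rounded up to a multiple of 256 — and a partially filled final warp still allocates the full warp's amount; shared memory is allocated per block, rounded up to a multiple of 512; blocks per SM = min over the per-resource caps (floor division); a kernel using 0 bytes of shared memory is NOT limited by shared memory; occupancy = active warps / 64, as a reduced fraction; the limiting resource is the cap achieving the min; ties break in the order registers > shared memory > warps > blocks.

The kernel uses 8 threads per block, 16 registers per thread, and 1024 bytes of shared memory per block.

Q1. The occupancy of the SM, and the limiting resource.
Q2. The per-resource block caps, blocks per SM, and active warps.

Answer: occupancy 3/16, limited by blocks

registers: 128 blocks
shared memory: 48 blocks
warps: 64 blocks
blocks: 12 blocks

Answer: 12 blocks, 12 active warps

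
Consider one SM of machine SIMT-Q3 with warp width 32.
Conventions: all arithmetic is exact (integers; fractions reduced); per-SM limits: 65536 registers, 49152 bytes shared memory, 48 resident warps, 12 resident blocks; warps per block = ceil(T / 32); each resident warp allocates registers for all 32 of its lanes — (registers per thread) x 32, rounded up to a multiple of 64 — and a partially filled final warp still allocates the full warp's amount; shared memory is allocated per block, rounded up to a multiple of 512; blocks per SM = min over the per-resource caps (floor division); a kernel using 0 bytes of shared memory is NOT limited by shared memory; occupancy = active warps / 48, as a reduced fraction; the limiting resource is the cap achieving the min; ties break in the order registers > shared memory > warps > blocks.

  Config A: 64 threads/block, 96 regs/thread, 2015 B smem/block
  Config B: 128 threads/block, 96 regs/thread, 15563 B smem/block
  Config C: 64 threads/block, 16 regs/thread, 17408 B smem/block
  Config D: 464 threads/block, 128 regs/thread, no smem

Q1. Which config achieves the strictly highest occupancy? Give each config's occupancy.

occupancies: A 5/12, B 1/4, C 1/12, D 5/16

Answer: A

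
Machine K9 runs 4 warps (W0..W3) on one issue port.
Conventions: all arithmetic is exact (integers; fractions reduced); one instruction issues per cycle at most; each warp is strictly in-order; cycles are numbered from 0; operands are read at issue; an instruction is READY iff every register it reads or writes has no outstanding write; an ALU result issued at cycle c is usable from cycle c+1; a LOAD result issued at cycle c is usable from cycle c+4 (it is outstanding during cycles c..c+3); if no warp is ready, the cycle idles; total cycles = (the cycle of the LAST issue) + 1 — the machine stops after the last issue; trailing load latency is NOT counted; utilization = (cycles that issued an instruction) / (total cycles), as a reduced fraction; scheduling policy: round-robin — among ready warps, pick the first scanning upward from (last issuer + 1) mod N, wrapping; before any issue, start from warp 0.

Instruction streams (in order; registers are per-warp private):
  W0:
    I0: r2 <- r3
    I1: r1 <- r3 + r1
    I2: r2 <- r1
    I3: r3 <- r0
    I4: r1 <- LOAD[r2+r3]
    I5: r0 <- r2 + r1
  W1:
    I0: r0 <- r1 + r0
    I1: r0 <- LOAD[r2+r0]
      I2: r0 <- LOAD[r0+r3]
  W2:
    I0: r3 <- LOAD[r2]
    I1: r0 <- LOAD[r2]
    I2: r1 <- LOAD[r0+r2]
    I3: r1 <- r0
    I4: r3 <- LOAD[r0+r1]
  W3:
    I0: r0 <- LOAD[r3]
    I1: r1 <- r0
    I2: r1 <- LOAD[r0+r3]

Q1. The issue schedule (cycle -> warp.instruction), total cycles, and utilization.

cycle 0: W0.I0
cycle 1: W1.I0
cycle 2: W2.I0
cycle 3: W3.I0
cycle 4: W0.I1
cycle 5: W1.I1
cycle 6: W2.I1
cycle 7: W3.I1
cycle 8: W0.I2
cycle 9: W1.I2
cycle 10: W2.I2
cycle 11: W3.I2
cycle 12: W0.I3
cycle 13: W0.I4
cycle 14: W2.I3
cycle 15: W2.I4
cycle 16: idle
cycle 17: W0.I5

Answer: 18 cycles, utilization 17/18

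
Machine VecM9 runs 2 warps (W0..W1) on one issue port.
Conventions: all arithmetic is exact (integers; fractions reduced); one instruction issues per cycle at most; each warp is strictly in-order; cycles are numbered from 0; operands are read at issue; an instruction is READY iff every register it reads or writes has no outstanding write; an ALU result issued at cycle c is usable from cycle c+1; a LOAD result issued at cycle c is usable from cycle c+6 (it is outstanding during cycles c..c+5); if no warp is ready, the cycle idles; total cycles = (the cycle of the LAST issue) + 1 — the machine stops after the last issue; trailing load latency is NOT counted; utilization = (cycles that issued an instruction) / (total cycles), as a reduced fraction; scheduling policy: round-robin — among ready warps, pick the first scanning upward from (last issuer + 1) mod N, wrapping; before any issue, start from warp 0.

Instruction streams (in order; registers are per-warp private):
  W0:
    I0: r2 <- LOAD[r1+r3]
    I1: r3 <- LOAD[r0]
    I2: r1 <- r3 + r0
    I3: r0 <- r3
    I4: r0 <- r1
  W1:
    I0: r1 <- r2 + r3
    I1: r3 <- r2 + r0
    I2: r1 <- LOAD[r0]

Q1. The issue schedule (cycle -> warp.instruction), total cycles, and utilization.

cycle 0: W0.I0
cycle 1: W1.I0
cycle 2: W0.I1
cycle 3: W1.I1
cycle 4: W1.I2
cycle 5: idle
cycle 6: idle
cycle 7: idle
cycle 8: W0.I2
cycle 9: W0.I3
cycle 10: W0.I4

Answer: 11 cycles, utilization 8/11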